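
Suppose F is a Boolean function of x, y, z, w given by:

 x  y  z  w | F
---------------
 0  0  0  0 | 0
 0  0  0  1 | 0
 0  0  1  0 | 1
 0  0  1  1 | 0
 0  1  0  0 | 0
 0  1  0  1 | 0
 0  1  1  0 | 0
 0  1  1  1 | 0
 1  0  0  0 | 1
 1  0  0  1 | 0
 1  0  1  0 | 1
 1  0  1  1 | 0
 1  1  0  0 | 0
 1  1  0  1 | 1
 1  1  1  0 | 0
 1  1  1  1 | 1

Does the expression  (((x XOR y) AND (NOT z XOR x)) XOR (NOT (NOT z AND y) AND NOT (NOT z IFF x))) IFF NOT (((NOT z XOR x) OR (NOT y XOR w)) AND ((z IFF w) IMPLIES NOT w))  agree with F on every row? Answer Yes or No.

Yes

Evaluate (((x XOR y) AND (NOT z XOR x)) XOR (NOT (NOT z AND y) AND NOT (NOT z IFF x))) IFF NOT (((NOT z XOR x) OR (NOT y XOR w)) AND ((z IFF w) IMPLIES NOT w)) on each row and compare to F:
  x=0, y=0, z=0, w=0: formula gives 0, F = 0 ✓
  x=0, y=0, z=0, w=1: formula gives 0, F = 0 ✓
  x=0, y=0, z=1, w=0: formula gives 1, F = 1 ✓
  x=0, y=0, z=1, w=1: formula gives 0, F = 0 ✓
  … (the remaining 12 rows also agree.)
No disagreement on any input; they are logically equivalent.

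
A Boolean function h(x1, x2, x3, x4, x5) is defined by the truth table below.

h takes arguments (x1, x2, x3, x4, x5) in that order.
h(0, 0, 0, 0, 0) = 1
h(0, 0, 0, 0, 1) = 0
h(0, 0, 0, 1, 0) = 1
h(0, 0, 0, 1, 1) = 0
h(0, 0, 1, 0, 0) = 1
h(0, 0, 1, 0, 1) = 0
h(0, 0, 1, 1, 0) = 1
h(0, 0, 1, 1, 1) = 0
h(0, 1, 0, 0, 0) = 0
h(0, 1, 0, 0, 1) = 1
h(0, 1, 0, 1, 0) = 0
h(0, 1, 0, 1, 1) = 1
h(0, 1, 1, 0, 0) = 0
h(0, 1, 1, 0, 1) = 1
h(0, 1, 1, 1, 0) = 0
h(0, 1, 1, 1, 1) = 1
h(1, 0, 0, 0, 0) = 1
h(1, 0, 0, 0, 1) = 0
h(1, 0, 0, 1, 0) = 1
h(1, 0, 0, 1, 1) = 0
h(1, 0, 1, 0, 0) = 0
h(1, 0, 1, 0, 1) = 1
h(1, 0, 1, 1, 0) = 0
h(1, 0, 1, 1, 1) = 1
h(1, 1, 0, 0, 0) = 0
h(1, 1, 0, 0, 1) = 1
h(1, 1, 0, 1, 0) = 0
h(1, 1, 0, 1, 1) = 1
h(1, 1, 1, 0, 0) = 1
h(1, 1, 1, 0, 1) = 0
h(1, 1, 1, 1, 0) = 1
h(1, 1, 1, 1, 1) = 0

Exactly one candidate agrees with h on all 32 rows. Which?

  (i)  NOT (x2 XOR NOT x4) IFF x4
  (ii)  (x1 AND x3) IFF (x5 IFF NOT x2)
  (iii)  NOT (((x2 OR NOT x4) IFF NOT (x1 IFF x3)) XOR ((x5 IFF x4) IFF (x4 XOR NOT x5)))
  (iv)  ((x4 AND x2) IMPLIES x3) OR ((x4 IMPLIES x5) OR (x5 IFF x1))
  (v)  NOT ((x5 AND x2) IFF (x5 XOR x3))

ii

(i) fails at (0,0,0,0,1): the formula yields 1, h is 0.
(iii) fails at (0,0,0,0,0): the formula yields 0, h is 1.
(iv) fails at (0,0,0,0,1): the formula yields 1, h is 0.
(v) fails at (0,0,0,0,0): the formula yields 0, h is 1.
(ii) is the remaining candidate, and it agrees with h on all 32 inputs.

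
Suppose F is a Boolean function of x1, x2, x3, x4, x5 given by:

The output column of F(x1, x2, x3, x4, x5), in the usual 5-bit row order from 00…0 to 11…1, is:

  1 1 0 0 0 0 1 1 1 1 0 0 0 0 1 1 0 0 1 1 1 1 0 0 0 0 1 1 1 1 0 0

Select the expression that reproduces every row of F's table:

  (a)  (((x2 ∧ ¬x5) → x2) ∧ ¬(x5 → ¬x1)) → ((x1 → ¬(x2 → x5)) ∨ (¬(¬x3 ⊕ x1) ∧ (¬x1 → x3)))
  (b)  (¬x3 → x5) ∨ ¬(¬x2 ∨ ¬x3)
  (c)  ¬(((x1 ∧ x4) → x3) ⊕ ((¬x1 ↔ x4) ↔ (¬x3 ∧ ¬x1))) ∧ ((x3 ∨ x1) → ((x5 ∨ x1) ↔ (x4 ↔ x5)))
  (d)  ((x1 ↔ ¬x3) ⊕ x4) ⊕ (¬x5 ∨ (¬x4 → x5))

d

(a) fails at (0,0,0,1,0): the formula yields 1, F is 0.
(b) fails at (0,0,0,0,0): the formula yields 0, F is 1.
(c) fails at (0,0,0,0,0): the formula yields 0, F is 1.
Only (d) survives; checking it on all 32 rows confirms it matches F.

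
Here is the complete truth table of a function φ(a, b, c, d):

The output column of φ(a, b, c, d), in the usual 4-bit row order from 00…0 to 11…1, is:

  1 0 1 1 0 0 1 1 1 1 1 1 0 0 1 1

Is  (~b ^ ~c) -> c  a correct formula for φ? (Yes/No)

No

Test each input against both φ and the formula:
  a=0, b=0, c=0, d=0: formula gives 1, φ = 1 ✓
  a=0, b=0, c=0, d=1: formula gives 1, but φ = 0 ✗
Since they disagree at (0,0,0,1), the expression is not a correct formula for φ.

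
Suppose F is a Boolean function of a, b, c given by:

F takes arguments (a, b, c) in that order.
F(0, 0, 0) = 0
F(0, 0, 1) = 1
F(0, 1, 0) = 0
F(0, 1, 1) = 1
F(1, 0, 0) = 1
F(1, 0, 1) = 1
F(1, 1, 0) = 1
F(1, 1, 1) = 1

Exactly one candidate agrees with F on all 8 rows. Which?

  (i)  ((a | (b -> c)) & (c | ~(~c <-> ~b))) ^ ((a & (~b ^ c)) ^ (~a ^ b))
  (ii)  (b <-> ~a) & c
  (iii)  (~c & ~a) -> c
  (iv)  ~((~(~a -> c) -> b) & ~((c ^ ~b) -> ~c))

(i) disagrees with F on (0,0,0) (formula → 1, table → 0); rule it out.
(ii) disagrees with F on (0,0,1) (formula → 0, table → 1); rule it out.
(iv) disagrees with F on (0,0,0) (formula → 1, table → 0); rule it out.
That leaves (iii). Evaluating it on every row reproduces the table of F exactly.

iii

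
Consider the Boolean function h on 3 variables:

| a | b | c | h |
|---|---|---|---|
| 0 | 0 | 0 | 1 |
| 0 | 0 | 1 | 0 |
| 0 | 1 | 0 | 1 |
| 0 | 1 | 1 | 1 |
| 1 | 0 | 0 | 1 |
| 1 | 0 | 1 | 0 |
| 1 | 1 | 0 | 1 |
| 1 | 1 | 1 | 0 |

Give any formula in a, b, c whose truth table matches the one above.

h(a, b, c) = not ((((not a and not b) and c) or ((a and not b) and c)) or ((a and b) and c))

h is 0 on only 3 rows — (0,0,1), (1,0,1), (1,1,1). Writing each as a minterm (¬a·¬b·c, a·¬b·c, a·b·c) and OR-ing them characterizes exactly where h=0, so h is the negation of that disjunction.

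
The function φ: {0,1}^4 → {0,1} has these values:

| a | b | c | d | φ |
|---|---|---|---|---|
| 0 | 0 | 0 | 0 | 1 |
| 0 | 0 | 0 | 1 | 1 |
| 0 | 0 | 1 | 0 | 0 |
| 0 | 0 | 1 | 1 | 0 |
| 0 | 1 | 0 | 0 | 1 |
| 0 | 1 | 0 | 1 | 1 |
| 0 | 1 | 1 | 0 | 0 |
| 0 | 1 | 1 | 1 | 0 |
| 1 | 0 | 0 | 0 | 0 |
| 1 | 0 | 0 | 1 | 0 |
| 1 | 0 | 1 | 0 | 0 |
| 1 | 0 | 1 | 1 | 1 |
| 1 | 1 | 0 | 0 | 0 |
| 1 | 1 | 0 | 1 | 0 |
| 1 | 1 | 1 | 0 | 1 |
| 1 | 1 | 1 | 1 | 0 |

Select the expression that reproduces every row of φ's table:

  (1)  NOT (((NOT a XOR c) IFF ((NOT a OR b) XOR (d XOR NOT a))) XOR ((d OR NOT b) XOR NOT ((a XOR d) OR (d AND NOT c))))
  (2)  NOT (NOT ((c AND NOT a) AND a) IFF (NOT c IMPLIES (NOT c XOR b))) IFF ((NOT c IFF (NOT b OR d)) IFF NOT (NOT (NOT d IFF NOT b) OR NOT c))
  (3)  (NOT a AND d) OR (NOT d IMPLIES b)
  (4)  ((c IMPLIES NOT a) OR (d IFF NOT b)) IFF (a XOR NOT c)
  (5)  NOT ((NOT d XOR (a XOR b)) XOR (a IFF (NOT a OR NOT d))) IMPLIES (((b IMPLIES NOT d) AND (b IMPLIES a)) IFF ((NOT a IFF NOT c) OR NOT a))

(1) fails at (0,1,0,0): the formula yields 0, φ is 1.
(2) fails at (0,0,1,0): the formula yields 1, φ is 0.
(3) fails at (0,0,0,0): the formula yields 0, φ is 1.
(5) fails at (0,0,1,0): the formula yields 1, φ is 0.
Only (4) survives; checking it on all 16 rows confirms it matches φ.

4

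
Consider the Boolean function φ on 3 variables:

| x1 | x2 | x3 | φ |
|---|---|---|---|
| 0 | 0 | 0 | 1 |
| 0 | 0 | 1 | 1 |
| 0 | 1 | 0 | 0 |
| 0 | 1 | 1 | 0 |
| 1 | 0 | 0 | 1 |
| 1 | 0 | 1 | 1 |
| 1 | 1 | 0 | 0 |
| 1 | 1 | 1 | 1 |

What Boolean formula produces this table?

φ(x1, x2, x3) = not ((((not x1 and x2) and not x3) or ((not x1 and x2) and x3)) or ((x1 and x2) and not x3))

There are just 3 zero rows: (0,1,0), (0,1,1), (1,1,0). Their minterms are ¬x1·x2·¬x3, ¬x1·x2·x3, x1·x2·¬x3; the OR of those covers precisely the 0-outputs, and negating it yields φ.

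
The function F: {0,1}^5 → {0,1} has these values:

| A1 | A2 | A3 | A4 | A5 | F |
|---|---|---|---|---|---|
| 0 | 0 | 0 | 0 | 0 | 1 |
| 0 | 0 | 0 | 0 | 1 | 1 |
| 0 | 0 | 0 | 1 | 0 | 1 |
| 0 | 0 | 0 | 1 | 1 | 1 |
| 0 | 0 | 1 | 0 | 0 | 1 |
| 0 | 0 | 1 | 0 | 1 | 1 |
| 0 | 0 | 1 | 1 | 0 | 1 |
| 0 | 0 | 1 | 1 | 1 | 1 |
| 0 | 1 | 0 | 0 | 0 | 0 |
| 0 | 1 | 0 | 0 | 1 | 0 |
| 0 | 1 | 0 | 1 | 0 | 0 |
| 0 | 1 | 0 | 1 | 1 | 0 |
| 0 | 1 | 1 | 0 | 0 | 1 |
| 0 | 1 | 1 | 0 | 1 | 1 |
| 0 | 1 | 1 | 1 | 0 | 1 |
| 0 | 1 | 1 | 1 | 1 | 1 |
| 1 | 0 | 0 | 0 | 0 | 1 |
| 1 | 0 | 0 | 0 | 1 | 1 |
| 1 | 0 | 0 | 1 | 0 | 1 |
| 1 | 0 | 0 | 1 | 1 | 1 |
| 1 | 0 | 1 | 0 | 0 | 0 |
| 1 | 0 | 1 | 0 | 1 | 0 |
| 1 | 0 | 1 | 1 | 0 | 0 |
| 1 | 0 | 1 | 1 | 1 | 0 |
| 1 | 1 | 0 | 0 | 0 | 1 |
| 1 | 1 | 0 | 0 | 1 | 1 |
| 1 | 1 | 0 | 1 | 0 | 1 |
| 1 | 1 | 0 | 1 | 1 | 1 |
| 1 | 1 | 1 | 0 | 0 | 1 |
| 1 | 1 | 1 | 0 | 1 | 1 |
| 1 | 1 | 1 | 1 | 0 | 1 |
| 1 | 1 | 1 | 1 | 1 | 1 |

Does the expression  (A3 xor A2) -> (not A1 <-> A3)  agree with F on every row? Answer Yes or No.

Evaluate (A3 xor A2) -> (not A1 <-> A3) on each row and compare to F:
  A1=0, A2=0, A3=0, A4=0, A5=0: formula gives 1, F = 1 ✓
  A1=0, A2=0, A3=0, A4=0, A5=1: formula gives 1, F = 1 ✓
  A1=0, A2=0, A3=0, A4=1, A5=0: formula gives 1, F = 1 ✓
  A1=0, A2=0, A3=0, A4=1, A5=1: formula gives 1, F = 1 ✓
  …and likewise for the remaining 28 rows.
No disagreement on any input; they are logically equivalent.

Yes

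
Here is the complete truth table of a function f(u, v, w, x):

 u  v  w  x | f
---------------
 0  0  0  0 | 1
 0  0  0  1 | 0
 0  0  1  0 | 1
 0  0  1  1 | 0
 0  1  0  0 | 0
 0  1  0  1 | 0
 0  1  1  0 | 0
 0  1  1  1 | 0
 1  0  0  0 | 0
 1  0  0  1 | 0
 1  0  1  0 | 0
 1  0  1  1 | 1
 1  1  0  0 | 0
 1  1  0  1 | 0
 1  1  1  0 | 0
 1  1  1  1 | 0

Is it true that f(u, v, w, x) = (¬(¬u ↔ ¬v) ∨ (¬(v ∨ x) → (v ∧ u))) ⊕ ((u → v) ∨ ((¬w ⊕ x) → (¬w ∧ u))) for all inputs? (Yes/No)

Evaluate (¬(¬u ↔ ¬v) ∨ (¬(v ∨ x) → (v ∧ u))) ⊕ ((u → v) ∨ ((¬w ⊕ x) → (¬w ∧ u))) on each row and compare to f:
  u=0, v=0, w=0, x=0: formula gives 1, f = 1 ✓
  u=0, v=0, w=0, x=1: formula gives 0, f = 0 ✓
  u=0, v=0, w=1, x=0: formula gives 1, f = 1 ✓
  u=0, v=0, w=1, x=1: formula gives 0, f = 0 ✓
  … (the remaining 12 rows also agree.)
Every row agrees, so the formula is equivalent.

Yes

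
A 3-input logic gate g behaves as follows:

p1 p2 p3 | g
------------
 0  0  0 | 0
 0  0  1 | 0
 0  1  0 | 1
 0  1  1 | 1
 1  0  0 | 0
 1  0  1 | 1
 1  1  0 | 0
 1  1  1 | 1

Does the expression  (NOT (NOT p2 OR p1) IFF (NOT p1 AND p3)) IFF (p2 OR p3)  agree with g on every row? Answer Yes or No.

No

Test each input against both g and the formula:
  p1=0, p2=0, p3=0: formula gives 0, g = 0 ✓
  p1=0, p2=0, p3=1: formula gives 0, g = 0 ✓
  p1=0, p2=1, p3=0: formula gives 0, but g = 1 ✗
A single disagreement suffices: at (0,1,0) they differ, so the formula does not compute g.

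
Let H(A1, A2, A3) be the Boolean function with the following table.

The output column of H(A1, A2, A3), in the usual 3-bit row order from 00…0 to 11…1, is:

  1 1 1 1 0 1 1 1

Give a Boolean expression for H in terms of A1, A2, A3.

H(A1, A2, A3) = ((A1 · A2') · A3')'

H is 0 on exactly one input, (1,0,0), whose minterm is A1·¬A2·¬A3. So H is the negation of that single conjunction.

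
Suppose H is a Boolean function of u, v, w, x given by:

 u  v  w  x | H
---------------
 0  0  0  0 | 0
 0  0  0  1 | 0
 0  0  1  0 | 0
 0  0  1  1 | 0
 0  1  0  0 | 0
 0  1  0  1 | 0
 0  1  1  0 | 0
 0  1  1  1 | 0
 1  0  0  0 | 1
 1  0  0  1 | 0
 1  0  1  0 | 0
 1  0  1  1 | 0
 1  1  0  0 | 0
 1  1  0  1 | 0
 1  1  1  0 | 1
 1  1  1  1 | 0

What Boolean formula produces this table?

H(u, v, w, x) = (((u AND NOT v) AND NOT w) AND NOT x) OR (((u AND v) AND w) AND NOT x)

The 1-rows are (1,0,0,0), (1,1,1,0). Each contributes one minterm — u·¬v·¬w·¬x; u·v·w·¬x — and their disjunction is a sum-of-products form of H.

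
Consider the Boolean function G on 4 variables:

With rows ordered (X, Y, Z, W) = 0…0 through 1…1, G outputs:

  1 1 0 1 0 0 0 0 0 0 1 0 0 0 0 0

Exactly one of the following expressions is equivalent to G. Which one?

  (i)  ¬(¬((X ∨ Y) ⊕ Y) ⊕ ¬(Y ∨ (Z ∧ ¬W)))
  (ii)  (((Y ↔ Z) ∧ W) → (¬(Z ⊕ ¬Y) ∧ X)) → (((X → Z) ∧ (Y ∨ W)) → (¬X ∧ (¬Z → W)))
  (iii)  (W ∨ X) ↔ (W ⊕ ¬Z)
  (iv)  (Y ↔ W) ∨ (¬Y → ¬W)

(ii) disagrees with G on (0,0,1,0) (formula → 1, table → 0); rule it out.
(iii) disagrees with G on (0,0,0,0) (formula → 0, table → 1); rule it out.
(iv) disagrees with G on (0,0,0,1) (formula → 0, table → 1); rule it out.
That leaves (i). Evaluating it on every row reproduces the table of G exactly.

i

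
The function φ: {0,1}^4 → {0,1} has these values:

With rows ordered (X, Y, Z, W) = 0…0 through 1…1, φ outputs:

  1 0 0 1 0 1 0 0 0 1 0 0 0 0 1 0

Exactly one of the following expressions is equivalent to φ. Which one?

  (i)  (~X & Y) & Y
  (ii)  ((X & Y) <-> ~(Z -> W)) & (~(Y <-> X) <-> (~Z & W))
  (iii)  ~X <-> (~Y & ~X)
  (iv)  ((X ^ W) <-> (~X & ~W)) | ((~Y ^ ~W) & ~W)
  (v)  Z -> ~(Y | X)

(i) fails at (0,0,0,0): the formula yields 0, φ is 1.
(iii) fails at (0,0,0,1): the formula yields 1, φ is 0.
(iv) fails at (0,0,0,0): the formula yields 0, φ is 1.
(v) fails at (0,0,0,1): the formula yields 1, φ is 0.
Only (ii) survives; checking it on all 16 rows confirms it matches φ.

ii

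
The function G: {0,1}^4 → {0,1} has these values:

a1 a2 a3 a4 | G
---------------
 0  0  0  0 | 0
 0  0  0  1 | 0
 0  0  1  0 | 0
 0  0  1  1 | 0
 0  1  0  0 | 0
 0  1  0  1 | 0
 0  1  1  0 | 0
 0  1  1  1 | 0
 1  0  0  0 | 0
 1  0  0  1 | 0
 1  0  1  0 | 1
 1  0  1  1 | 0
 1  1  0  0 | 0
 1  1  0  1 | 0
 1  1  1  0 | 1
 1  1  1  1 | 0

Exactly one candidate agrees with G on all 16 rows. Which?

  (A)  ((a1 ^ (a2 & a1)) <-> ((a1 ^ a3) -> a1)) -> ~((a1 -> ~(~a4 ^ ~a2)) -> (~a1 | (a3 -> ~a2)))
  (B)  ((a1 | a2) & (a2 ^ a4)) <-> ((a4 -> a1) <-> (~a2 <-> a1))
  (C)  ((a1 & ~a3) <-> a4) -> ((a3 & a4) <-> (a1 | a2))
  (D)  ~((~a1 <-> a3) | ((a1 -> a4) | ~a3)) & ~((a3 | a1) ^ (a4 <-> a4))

(A) disagrees with G on (0,0,0,0) (formula → 1, table → 0); rule it out.
(B) disagrees with G on (0,0,0,0) (formula → 1, table → 0); rule it out.
(C) disagrees with G on (0,0,0,0) (formula → 1, table → 0); rule it out.
Only (D) survives; checking it on all 16 rows confirms it matches G.

D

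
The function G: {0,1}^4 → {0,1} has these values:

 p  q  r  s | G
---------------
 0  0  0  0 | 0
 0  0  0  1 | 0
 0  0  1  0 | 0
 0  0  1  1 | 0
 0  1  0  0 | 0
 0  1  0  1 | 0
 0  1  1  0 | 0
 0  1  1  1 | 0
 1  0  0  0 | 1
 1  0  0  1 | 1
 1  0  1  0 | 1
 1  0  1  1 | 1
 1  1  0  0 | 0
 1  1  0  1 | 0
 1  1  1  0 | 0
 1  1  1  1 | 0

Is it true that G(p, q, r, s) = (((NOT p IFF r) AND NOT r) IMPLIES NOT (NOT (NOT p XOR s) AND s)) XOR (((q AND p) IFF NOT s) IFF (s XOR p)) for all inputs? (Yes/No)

Test each input against both G and the formula:
  p=0, q=0, r=0, s=0: formula gives 0, G = 0 ✓
  p=0, q=0, r=0, s=1: formula gives 0, G = 0 ✓
  p=0, q=0, r=1, s=0: formula gives 0, G = 0 ✓
  p=0, q=0, r=1, s=1: formula gives 0, G = 0 ✓
  …and likewise for the remaining 12 rows.
No disagreement on any input; they are logically equivalent.

Yes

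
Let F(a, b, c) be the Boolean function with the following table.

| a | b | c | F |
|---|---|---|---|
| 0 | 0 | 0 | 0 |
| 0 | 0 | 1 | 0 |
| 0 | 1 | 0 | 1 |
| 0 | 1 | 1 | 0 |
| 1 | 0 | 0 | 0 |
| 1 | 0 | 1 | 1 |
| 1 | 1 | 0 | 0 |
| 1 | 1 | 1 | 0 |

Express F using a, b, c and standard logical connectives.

F(a, b, c) = ((not a and b) and not c) or ((a and not b) and c)

F=1 on 2 inputs: (0,1,0), (1,0,1). Reading each as a conjunction of literals (¬a·b·¬c, a·¬b·c) and taking the OR gives the canonical DNF.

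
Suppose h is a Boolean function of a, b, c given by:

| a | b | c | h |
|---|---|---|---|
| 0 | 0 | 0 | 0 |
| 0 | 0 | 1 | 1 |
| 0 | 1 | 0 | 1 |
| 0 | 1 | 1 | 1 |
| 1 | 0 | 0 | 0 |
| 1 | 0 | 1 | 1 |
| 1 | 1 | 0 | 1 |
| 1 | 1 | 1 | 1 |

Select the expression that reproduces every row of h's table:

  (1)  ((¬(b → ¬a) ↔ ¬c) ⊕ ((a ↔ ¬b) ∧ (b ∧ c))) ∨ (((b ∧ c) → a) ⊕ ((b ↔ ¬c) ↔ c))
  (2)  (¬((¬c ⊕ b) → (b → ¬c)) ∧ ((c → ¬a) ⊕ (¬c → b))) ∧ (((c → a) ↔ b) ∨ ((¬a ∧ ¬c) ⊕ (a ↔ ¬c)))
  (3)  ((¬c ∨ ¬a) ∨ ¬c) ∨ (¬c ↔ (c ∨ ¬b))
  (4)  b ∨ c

(1) fails at (0,1,1): the formula yields 0, h is 1.
(2) fails at (0,0,1): the formula yields 0, h is 1.
(3) fails at (0,0,0): the formula yields 1, h is 0.
That leaves (4). Evaluating it on every row reproduces the table of h exactly.

4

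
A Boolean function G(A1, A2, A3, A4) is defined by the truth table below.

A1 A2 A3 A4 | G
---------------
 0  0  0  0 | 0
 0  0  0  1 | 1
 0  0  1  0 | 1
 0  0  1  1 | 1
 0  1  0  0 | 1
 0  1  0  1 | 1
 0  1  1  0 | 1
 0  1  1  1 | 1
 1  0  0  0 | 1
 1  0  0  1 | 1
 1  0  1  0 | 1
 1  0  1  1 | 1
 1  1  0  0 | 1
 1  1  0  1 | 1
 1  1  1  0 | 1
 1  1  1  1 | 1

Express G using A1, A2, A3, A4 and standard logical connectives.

G(A1, A2, A3, A4) = ((A1 | A2) | A3) | A4

The output is 1 whenever at least one input is 1 — the OR of all inputs.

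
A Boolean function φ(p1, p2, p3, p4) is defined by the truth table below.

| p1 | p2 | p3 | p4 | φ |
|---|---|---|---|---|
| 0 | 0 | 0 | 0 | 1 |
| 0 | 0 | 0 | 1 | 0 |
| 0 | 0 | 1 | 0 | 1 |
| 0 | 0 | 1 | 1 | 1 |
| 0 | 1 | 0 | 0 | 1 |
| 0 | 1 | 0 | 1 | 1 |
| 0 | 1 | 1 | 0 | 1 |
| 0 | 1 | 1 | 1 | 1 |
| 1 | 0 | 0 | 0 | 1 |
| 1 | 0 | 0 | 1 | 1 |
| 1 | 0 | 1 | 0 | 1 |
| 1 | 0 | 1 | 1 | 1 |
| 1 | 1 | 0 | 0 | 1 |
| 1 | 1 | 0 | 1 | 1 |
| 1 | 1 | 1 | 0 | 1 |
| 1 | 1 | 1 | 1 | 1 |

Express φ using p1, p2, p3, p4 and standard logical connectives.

φ is 0 on exactly one input, (0,0,0,1), whose minterm is ¬p1·¬p2·¬p3·p4. So φ is the negation of that single conjunction.

φ(p1, p2, p3, p4) = ¬(((¬p1 ∧ ¬p2) ∧ ¬p3) ∧ p4)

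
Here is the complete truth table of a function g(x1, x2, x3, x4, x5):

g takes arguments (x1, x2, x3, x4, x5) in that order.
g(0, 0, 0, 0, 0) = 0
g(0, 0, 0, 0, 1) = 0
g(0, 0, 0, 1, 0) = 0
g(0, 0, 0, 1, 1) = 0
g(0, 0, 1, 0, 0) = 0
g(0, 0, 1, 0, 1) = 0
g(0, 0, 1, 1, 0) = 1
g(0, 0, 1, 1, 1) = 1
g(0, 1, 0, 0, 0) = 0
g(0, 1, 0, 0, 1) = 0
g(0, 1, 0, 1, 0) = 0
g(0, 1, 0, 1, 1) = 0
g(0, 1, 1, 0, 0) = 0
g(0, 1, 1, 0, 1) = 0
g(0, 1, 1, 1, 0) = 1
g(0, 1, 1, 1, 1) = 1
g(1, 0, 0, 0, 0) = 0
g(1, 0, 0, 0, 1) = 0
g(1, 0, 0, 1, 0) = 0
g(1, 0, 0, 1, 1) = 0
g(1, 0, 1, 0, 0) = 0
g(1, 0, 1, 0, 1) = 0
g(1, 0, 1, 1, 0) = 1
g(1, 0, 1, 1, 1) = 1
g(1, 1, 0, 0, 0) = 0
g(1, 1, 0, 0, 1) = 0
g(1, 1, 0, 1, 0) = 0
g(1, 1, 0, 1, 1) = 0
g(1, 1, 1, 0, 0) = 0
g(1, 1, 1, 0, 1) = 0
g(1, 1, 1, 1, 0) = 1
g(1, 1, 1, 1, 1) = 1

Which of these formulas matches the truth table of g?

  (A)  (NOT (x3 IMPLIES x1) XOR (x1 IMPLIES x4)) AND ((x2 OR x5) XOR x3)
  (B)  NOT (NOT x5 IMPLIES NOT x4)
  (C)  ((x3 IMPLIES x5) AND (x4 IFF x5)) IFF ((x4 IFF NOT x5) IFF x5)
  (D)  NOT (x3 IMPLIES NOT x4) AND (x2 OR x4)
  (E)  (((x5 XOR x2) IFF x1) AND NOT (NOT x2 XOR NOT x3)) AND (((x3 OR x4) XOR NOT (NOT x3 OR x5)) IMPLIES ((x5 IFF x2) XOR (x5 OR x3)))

(A): at (0,0,0,0,1) it gives 1, but g = 0 — eliminated.
(B): at (0,0,0,1,0) it gives 1, but g = 0 — eliminated.
(C): at (0,0,0,0,0) it gives 1, but g = 0 — eliminated.
(E): at (0,0,0,0,0) it gives 1, but g = 0 — eliminated.
(D) is the remaining candidate, and it agrees with g on all 32 inputs.

D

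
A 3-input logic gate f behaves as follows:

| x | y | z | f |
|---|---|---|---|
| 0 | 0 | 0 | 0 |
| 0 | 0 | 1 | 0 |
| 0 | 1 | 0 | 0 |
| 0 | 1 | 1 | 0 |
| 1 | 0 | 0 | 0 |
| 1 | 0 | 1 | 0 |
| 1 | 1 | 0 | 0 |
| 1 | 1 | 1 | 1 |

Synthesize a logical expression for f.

f(x, y, z) = (x AND y) AND z

Only row (1,1,1) gives 1. That row's minterm x·y·z is f directly.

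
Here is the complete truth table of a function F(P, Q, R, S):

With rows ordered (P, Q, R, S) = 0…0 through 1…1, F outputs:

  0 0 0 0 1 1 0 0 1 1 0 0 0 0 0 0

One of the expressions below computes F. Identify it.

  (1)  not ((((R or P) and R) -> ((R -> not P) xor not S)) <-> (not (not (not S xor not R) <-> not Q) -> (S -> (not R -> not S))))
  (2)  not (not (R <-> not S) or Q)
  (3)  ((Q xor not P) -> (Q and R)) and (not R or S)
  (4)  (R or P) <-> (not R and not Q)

4

(1): at (0,0,0,1) it gives 1, but F = 0 — eliminated.
(2): at (0,0,0,1) it gives 1, but F = 0 — eliminated.
(3): at (0,1,1,1) it gives 1, but F = 0 — eliminated.
(4) is the remaining candidate, and it agrees with F on all 16 inputs.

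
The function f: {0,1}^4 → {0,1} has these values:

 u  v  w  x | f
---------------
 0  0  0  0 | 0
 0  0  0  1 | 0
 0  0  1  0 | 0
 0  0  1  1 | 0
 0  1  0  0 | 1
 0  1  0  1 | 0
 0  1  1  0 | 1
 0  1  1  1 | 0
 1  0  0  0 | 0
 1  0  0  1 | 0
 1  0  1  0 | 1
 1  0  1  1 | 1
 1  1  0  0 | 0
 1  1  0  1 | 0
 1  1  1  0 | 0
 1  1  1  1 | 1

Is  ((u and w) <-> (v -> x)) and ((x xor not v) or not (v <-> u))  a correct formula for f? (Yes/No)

Yes

Check the formula against f row by row:
  u=0, v=0, w=0, x=0: formula gives 0, f = 0 ✓
  u=0, v=0, w=0, x=1: formula gives 0, f = 0 ✓
  u=0, v=0, w=1, x=0: formula gives 0, f = 0 ✓
  u=0, v=0, w=1, x=1: formula gives 0, f = 0 ✓
  … (the remaining 12 rows also agree.)
All 16 rows match — the expression computes f exactly.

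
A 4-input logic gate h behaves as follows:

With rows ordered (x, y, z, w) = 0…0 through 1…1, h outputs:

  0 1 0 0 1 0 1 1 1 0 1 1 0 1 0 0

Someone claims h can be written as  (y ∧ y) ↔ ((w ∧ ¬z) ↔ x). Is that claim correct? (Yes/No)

Yes

Evaluate (y ∧ y) ↔ ((w ∧ ¬z) ↔ x) on each row and compare to h:
  x=0, y=0, z=0, w=0: formula gives 0, h = 0 ✓
  x=0, y=0, z=0, w=1: formula gives 1, h = 1 ✓
  x=0, y=0, z=1, w=0: formula gives 0, h = 0 ✓
  x=0, y=0, z=1, w=1: formula gives 0, h = 0 ✓
  …and likewise for the remaining 12 rows.
All 16 rows match — the expression computes h exactly.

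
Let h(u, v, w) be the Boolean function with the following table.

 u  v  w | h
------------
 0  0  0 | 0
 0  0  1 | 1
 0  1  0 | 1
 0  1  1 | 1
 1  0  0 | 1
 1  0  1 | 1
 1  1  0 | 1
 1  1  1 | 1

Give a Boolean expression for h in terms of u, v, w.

The output is 1 whenever at least one input is 1 — the OR of all inputs.

h(u, v, w) = (u OR v) OR w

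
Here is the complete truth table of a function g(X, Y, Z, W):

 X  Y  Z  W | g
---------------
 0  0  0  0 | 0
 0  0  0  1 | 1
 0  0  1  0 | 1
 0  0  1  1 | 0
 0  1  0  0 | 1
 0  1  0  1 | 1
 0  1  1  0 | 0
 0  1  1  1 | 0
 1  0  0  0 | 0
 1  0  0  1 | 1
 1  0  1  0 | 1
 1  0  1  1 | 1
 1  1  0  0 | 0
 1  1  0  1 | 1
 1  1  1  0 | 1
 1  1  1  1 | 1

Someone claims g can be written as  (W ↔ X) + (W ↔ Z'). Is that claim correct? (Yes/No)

No

Check the formula against g row by row:
  X=0, Y=0, Z=0, W=0: formula gives 1, but g = 0 ✗
A single disagreement suffices: at (0,0,0,0) they differ, so the formula does not compute g.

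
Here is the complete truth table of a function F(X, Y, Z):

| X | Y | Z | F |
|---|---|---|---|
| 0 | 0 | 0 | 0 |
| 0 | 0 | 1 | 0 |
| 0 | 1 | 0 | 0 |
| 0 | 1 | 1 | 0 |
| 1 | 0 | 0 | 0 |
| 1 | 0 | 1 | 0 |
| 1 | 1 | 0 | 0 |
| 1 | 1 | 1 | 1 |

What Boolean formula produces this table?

F(X, Y, Z) = (X ∧ Y) ∧ Z

The output is 1 only when every input is 1 — the AND of all inputs.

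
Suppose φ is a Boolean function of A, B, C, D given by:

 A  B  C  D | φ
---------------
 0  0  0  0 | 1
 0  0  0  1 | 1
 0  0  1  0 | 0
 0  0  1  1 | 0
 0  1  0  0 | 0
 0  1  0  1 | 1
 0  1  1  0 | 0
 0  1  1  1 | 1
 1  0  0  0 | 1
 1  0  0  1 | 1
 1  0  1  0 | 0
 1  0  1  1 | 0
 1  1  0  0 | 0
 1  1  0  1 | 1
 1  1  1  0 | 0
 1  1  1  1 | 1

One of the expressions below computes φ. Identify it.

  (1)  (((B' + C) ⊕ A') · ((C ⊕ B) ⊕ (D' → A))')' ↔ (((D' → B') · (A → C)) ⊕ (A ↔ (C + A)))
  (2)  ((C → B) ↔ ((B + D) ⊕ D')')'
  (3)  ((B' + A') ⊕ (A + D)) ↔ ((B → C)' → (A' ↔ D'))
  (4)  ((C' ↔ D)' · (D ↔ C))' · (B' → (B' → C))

(1) fails at (0,0,0,0): the formula yields 0, φ is 1.
(3) fails at (0,0,0,1): the formula yields 0, φ is 1.
(4) fails at (0,0,0,0): the formula yields 0, φ is 1.
That leaves (2). Evaluating it on every row reproduces the table of φ exactly.

2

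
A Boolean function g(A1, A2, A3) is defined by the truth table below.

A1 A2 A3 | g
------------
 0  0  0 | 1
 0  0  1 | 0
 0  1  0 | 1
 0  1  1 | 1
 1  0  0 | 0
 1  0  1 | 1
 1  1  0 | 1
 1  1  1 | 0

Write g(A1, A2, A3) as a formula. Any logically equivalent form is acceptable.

g(A1, A2, A3) = ¬((((¬A1 ∧ ¬A2) ∧ A3) ∨ ((A1 ∧ ¬A2) ∧ ¬A3)) ∨ ((A1 ∧ A2) ∧ A3))

There are just 3 zero rows: (0,0,1), (1,0,0), (1,1,1). Their minterms are ¬A1·¬A2·A3, A1·¬A2·¬A3, A1·A2·A3; the OR of those covers precisely the 0-outputs, and negating it yields g.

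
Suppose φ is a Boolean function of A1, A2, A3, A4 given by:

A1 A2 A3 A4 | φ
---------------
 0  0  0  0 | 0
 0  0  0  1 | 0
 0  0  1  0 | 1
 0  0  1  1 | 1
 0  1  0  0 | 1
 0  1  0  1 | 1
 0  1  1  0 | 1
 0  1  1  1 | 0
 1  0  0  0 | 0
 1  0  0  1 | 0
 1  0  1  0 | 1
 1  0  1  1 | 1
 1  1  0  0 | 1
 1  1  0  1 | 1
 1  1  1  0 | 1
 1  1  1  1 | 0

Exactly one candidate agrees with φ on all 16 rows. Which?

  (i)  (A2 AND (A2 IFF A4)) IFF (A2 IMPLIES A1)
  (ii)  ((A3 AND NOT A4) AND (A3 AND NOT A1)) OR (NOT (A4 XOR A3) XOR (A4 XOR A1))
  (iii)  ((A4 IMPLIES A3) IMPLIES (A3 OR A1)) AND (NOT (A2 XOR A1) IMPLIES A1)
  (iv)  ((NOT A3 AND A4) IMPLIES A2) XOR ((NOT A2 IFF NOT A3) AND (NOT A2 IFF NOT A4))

iv

(i): at (0,0,1,0) it gives 0, but φ = 1 — eliminated.
(ii): at (0,0,0,0) it gives 1, but φ = 0 — eliminated.
(iii): at (0,0,1,0) it gives 0, but φ = 1 — eliminated.
That leaves (iv). Evaluating it on every row reproduces the table of φ exactly.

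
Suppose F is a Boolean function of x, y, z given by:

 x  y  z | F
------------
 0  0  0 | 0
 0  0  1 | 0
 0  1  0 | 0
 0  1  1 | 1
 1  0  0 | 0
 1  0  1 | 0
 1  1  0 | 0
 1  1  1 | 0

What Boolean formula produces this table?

Only row (0,1,1) gives 1. That row's minterm ¬x·y·z is F directly.

F(x, y, z) = (NOT x AND y) AND z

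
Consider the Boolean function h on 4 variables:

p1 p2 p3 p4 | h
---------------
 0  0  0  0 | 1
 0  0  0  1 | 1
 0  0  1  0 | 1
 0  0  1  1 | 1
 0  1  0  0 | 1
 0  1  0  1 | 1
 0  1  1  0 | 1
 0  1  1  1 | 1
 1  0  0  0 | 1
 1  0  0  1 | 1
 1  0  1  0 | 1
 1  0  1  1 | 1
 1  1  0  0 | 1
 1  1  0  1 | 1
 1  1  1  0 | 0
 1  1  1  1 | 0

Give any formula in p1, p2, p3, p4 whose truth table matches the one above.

The 0-rows are (1,1,1,0), (1,1,1,1). Take each as a conjunction (p1·p2·p3·¬p4, p1·p2·p3·p4), form their disjunction, and complement — that gives a formula that is 1 everywhere h is.

h(p1, p2, p3, p4) = ¬((((p1 ∧ p2) ∧ p3) ∧ ¬p4) ∨ (((p1 ∧ p2) ∧ p3) ∧ p4))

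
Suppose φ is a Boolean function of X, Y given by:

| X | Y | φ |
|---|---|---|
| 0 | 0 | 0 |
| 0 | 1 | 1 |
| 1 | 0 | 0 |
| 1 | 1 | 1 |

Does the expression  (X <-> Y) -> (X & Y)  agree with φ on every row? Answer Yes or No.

No

Evaluate (X <-> Y) -> (X & Y) on each row and compare to φ:
  X=0, Y=0: formula gives 0, φ = 0 ✓
  X=0, Y=1: formula gives 1, φ = 1 ✓
  X=1, Y=0: formula gives 1, but φ = 0 ✗
Row (1,0) is a counterexample, so the formula is not equivalent to φ.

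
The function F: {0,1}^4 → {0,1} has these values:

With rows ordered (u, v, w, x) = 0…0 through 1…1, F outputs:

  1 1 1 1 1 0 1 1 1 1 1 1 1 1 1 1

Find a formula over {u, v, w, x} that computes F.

Only row (0,1,0,1) gives 0. So F is 1 everywhere except there — the complement of the minterm ¬u·v·¬w·x.

F(u, v, w, x) = ¬(((¬u ∧ v) ∧ ¬w) ∧ x)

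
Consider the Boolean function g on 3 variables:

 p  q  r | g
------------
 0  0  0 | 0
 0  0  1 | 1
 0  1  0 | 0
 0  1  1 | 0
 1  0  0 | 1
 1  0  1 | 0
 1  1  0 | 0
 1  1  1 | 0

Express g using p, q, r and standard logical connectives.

g=1 on 2 inputs: (0,0,1), (1,0,0). Reading each as a conjunction of literals (¬p·¬q·r, p·¬q·¬r) and taking the OR gives the canonical DNF.

g(p, q, r) = ((NOT p AND NOT q) AND r) OR ((p AND NOT q) AND NOT r)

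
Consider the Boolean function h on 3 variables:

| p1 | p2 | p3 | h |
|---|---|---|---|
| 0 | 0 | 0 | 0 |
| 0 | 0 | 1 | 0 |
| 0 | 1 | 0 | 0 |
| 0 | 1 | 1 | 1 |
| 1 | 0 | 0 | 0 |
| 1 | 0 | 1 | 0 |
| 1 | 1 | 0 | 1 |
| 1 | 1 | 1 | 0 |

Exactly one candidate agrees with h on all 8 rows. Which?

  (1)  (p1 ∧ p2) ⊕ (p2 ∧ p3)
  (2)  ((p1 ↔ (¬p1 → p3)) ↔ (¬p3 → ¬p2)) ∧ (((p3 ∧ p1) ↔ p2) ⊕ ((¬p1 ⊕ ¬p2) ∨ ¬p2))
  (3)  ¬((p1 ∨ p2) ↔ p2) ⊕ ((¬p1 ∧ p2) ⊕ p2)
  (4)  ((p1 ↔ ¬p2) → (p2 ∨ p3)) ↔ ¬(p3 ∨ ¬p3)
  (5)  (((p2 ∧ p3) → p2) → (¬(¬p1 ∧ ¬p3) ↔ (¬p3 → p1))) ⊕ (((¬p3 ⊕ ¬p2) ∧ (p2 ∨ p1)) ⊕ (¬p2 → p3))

1

(2) disagrees with h on (0,1,1) (formula → 0, table → 1); rule it out.
(3) disagrees with h on (0,1,1) (formula → 0, table → 1); rule it out.
(4) disagrees with h on (0,1,1) (formula → 0, table → 1); rule it out.
(5) disagrees with h on (0,0,0) (formula → 1, table → 0); rule it out.
That leaves (1). Evaluating it on every row reproduces the table of h exactly.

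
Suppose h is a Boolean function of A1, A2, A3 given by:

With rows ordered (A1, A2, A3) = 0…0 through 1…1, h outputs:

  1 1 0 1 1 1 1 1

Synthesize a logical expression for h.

Only row (0,1,0) gives 0. So h is 1 everywhere except there — the complement of the minterm ¬A1·A2·¬A3.

h(A1, A2, A3) = not ((not A1 and A2) and not A3)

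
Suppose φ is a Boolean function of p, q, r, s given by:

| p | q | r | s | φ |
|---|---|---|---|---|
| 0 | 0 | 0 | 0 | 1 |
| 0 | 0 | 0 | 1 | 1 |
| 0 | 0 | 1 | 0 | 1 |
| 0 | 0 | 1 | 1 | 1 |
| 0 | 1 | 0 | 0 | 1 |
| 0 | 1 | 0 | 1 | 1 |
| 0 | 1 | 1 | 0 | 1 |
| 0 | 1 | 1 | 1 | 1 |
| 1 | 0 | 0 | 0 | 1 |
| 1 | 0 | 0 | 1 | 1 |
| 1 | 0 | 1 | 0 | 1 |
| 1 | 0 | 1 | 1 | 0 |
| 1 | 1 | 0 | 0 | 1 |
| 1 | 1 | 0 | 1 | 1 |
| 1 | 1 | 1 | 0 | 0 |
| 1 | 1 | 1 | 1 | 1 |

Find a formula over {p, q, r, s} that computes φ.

The 0-rows are (1,0,1,1), (1,1,1,0). Take each as a conjunction (p·¬q·r·s, p·q·r·¬s), form their disjunction, and complement — that gives a formula that is 1 everywhere φ is.

φ(p, q, r, s) = not ((((p and not q) and r) and s) or (((p and q) and r) and not s))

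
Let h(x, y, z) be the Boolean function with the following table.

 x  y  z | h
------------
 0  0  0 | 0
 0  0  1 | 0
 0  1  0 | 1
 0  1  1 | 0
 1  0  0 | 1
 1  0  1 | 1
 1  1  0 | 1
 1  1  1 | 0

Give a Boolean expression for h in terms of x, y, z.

The 1-rows are (0,1,0), (1,0,0), (1,0,1), (1,1,0). Each contributes one minterm — ¬x·y·¬z; x·¬y·¬z; x·¬y·z; x·y·¬z — and their disjunction is a sum-of-products form of h.

h(x, y, z) = ((((NOT x AND y) AND NOT z) OR ((x AND NOT y) AND NOT z)) OR ((x AND NOT y) AND z)) OR ((x AND y) AND NOT z)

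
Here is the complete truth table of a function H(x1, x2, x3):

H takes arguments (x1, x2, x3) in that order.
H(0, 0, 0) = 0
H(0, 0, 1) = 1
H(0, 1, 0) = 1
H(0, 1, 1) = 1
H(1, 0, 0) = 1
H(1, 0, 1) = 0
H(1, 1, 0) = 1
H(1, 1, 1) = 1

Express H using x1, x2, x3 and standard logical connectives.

The 0-rows are (0,0,0), (1,0,1). Take each as a conjunction (¬x1·¬x2·¬x3, x1·¬x2·x3), form their disjunction, and complement — that gives a formula that is 1 everywhere H is.

H(x1, x2, x3) = not (((not x1 and not x2) and not x3) or ((x1 and not x2) and x3))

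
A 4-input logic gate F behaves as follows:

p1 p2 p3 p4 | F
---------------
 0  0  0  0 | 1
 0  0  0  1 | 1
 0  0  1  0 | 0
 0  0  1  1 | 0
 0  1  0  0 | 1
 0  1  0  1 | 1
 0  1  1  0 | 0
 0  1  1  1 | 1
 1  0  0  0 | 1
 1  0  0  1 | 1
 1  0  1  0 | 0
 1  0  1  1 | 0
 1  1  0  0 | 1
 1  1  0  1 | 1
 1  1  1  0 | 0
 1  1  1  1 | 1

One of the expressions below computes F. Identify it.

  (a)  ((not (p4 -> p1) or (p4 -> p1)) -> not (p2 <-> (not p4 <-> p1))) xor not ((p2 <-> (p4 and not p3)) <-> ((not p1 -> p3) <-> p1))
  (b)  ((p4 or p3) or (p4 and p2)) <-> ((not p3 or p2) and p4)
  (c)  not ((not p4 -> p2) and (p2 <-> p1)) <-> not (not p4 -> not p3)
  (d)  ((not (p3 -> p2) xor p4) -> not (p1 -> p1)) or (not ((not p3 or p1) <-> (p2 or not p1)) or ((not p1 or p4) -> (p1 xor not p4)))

(a): at (0,0,0,0) it gives 0, but F = 1 — eliminated.
(c): at (0,0,0,0) it gives 0, but F = 1 — eliminated.
(d): at (0,0,0,1) it gives 0, but F = 1 — eliminated.
(b) is the remaining candidate, and it agrees with F on all 16 inputs.

b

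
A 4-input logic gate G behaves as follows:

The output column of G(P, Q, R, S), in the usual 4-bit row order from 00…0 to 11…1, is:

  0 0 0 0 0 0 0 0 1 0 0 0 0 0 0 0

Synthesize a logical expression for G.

G(P, Q, R, S) = ((P & ~Q) & ~R) & ~S

G is 1 on exactly one input, (1,0,0,0), whose minterm is P·¬Q·¬R·¬S. So G is just that conjunction.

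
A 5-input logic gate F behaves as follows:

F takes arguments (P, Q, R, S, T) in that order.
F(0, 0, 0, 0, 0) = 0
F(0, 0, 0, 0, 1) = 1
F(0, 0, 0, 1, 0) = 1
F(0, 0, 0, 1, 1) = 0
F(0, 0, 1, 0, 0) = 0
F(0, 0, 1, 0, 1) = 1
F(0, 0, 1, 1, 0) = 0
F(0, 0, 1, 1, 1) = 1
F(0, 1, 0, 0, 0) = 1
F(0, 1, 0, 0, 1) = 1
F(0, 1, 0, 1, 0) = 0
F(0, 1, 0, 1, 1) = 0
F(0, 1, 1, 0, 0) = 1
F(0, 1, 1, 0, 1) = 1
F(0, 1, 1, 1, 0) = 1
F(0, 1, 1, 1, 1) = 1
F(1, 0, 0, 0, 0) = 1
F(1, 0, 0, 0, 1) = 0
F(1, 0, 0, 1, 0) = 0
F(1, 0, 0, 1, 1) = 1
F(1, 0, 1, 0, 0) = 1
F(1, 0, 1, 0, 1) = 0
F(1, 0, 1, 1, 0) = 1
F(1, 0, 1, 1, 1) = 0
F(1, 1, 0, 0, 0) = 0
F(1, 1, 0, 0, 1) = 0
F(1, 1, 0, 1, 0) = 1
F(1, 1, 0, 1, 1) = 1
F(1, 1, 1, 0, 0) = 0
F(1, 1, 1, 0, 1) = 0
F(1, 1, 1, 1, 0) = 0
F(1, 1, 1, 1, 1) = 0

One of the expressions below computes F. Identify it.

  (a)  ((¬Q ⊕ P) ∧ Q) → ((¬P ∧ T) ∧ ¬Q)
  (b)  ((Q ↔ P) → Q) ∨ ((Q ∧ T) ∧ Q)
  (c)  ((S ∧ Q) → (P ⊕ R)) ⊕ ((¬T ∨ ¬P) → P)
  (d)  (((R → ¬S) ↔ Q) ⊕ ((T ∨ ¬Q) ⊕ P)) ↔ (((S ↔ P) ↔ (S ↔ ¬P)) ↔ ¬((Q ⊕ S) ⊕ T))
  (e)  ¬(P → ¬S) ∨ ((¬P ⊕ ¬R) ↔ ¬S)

(a): at (0,0,0,0,0) it gives 1, but F = 0 — eliminated.
(b): at (0,0,0,0,1) it gives 0, but F = 1 — eliminated.
(c): at (0,0,0,0,0) it gives 1, but F = 0 — eliminated.
(e): at (0,0,0,0,1) it gives 0, but F = 1 — eliminated.
(d) is the remaining candidate, and it agrees with F on all 32 inputs.

d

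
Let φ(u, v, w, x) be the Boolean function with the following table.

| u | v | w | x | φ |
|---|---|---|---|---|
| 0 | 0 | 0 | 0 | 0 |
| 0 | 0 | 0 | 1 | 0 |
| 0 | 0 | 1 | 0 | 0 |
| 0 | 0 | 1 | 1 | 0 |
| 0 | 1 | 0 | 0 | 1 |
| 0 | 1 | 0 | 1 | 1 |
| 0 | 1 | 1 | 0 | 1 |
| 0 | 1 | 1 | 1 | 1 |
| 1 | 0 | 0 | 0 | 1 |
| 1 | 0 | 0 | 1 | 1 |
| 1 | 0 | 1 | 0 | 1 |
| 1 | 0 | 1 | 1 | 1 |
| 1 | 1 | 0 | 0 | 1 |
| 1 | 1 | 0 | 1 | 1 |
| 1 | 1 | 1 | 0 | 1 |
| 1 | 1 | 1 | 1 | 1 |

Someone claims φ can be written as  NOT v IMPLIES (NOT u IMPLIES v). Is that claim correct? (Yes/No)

Check the formula against φ row by row:
  u=0, v=0, w=0, x=0: formula gives 0, φ = 0 ✓
  u=0, v=0, w=0, x=1: formula gives 0, φ = 0 ✓
  u=0, v=0, w=1, x=0: formula gives 0, φ = 0 ✓
  u=0, v=0, w=1, x=1: formula gives 0, φ = 0 ✓
  … (the remaining 12 rows also agree.)
Every row agrees, so the formula is equivalent.

Yes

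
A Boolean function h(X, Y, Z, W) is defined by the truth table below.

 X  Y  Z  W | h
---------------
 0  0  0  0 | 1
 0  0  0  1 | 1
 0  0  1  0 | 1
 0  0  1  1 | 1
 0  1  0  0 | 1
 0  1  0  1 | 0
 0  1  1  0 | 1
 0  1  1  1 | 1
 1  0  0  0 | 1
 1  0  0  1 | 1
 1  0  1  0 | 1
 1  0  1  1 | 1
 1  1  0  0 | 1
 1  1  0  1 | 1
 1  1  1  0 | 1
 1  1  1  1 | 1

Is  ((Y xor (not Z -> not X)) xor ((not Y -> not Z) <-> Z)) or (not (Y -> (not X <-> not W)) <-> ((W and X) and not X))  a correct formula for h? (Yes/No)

Yes

Evaluate ((Y xor (not Z -> not X)) xor ((not Y -> not Z) <-> Z)) or (not (Y -> (not X <-> not W)) <-> ((W and X) and not X)) on each row and compare to h:
  X=0, Y=0, Z=0, W=0: formula gives 1, h = 1 ✓
  X=0, Y=0, Z=0, W=1: formula gives 1, h = 1 ✓
  X=0, Y=0, Z=1, W=0: formula gives 1, h = 1 ✓
  X=0, Y=0, Z=1, W=1: formula gives 1, h = 1 ✓
  … (the remaining 12 rows also agree.)
No disagreement on any input; they are logically equivalent.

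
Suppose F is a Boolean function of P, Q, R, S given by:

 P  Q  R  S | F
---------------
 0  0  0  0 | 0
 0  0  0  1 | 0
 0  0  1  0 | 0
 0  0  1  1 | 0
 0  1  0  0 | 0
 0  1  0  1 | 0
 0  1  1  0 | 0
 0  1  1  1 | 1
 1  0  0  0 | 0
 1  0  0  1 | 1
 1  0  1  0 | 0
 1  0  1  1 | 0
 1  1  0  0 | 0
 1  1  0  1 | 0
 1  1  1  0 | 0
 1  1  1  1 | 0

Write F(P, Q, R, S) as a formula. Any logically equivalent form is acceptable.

Collect the rows where F=1 — (0,1,1,1), (1,0,0,1) — and write one minterm per row: ¬P·Q·R·S, P·¬Q·¬R·S. Their union (logical OR) reproduces the table exactly.

F(P, Q, R, S) = (((not P and Q) and R) and S) or (((P and not Q) and not R) and S)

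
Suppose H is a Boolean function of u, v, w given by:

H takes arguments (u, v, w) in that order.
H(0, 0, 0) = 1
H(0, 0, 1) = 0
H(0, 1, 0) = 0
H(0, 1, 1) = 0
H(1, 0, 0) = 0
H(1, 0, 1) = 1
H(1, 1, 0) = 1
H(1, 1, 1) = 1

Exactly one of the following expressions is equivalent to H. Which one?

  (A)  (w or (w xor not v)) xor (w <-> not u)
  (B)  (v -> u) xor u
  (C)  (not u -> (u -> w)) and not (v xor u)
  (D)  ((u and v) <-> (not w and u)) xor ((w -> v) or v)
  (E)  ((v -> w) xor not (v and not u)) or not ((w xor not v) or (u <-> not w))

(B) disagrees with H on (0,0,1) (formula → 1, table → 0); rule it out.
(C) disagrees with H on (0,0,1) (formula → 1, table → 0); rule it out.
(D) disagrees with H on (0,0,0) (formula → 0, table → 1); rule it out.
(E) disagrees with H on (0,0,0) (formula → 0, table → 1); rule it out.
Only (A) survives; checking it on all 8 rows confirms it matches H.

A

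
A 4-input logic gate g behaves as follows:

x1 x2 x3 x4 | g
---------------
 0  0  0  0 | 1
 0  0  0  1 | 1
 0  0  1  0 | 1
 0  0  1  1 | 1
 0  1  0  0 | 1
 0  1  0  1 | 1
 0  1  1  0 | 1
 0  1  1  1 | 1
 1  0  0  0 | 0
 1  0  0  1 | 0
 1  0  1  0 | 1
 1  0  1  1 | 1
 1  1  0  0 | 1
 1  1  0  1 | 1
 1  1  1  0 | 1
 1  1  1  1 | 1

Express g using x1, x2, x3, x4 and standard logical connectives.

The 0-rows are (1,0,0,0), (1,0,0,1). Take each as a conjunction (x1·¬x2·¬x3·¬x4, x1·¬x2·¬x3·x4), form their disjunction, and complement — that gives a formula that is 1 everywhere g is.

g(x1, x2, x3, x4) = ((((x1 · x2') · x3') · x4') + (((x1 · x2') · x3') · x4))'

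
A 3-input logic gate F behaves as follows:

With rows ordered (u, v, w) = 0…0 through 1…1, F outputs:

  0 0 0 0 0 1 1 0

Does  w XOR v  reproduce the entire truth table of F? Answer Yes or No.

Test each input against both F and the formula:
  u=0, v=0, w=0: formula gives 0, F = 0 ✓
  u=0, v=0, w=1: formula gives 1, but F = 0 ✗
A single disagreement suffices: at (0,0,1) they differ, so the formula does not compute F.

No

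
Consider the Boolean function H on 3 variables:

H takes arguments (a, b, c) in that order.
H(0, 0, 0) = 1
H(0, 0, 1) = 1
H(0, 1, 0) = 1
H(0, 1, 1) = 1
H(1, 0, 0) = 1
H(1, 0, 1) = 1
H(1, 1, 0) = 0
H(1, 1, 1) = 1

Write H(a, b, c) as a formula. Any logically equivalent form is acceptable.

Only row (1,1,0) gives 0. So H is 1 everywhere except there — the complement of the minterm a·b·¬c.

H(a, b, c) = not ((a and b) and not c)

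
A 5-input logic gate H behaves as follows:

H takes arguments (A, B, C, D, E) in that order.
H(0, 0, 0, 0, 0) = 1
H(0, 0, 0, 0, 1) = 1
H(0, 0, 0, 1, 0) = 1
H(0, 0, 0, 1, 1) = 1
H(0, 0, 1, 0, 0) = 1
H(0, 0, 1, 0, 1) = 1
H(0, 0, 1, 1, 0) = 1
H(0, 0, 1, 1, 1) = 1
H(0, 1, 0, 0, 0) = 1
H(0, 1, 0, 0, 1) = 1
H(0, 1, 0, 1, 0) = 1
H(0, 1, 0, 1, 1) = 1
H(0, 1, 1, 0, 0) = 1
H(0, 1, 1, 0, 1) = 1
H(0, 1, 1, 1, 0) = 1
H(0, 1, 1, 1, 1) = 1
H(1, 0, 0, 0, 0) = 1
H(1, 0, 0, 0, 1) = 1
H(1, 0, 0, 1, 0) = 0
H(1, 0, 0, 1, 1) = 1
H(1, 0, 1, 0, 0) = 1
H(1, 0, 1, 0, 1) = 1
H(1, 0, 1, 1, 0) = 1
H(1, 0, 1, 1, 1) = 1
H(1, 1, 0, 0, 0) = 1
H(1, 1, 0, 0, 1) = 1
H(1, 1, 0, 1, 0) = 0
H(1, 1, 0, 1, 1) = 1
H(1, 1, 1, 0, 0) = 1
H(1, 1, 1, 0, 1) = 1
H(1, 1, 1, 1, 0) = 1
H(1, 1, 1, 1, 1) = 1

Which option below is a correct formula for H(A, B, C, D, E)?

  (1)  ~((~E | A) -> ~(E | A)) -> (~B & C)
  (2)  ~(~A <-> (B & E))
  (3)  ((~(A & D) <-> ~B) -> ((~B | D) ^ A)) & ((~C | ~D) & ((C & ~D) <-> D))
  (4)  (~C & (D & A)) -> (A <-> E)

4

(1) fails at (1,0,0,0,0): the formula yields 0, H is 1.
(2) fails at (0,1,0,0,1): the formula yields 0, H is 1.
(3) fails at (0,0,0,1,0): the formula yields 0, H is 1.
(4) is the remaining candidate, and it agrees with H on all 32 inputs.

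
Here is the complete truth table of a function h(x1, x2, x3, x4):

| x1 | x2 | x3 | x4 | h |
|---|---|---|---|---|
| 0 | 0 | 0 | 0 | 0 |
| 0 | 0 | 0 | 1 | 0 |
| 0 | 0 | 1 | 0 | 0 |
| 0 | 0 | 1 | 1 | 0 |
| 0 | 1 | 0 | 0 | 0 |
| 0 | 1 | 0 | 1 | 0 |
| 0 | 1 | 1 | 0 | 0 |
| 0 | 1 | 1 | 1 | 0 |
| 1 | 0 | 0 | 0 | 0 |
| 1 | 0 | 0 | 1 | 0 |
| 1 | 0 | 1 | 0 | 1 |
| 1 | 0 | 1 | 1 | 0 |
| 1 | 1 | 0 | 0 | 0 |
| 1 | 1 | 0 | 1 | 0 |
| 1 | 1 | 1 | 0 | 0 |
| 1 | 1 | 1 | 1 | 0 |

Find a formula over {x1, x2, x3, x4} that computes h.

h is 1 on exactly one input, (1,0,1,0), whose minterm is x1·¬x2·x3·¬x4. So h is just that conjunction.

h(x1, x2, x3, x4) = ((x1 ∧ ¬x2) ∧ x3) ∧ ¬x4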